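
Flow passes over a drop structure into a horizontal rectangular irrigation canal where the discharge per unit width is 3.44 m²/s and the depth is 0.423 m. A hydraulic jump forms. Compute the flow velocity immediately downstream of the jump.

V₂ = 1.57 m/s

V₁ = q/y₁ = 3.44/0.423 = 8.13 m/s. Fr₁ = V₁/√(g·y₁) = 8.13/√(9.81×0.423) = 3.99.
Conjugate-depth relation: y₂/y₁ = ½[√(1 + 8Fr₁²) − 1] = ½[√128.5 − 1] = 5.17.
y₂ = 5.17 × 0.423 = 2.19 m.
V₂ = q/y₂ = 3.44/2.19 = 1.57 m/s.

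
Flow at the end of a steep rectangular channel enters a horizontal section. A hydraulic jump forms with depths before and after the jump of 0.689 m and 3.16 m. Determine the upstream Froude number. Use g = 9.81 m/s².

For a rectangular channel the momentum equation gives q² = ½·g·y₁·y₂·(y₁ + y₂) = ½×9.81×0.689×3.16×3.85 = 41.1.
q = √41.1 = 6.41 m²/s.
V₁ = q/y₁ = 9.31 m/s; Fr₁ = V₁/√(g·y₁) = 3.58.

Fr₁ = 3.58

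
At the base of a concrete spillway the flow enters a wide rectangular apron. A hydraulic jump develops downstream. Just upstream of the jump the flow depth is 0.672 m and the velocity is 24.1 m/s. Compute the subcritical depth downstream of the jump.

y₂ = 8.59 m

Fr₁ = V₁/√(g·y₁) = 24.1/√(9.81×0.672) = 9.39.
From the momentum equation for a rectangular channel, y₂/y₁ = ½[√(1 + 8Fr₁²) − 1] = ½[√705.8 − 1] = 12.8.
y₂ = 12.8 × 0.672 = 8.59 m.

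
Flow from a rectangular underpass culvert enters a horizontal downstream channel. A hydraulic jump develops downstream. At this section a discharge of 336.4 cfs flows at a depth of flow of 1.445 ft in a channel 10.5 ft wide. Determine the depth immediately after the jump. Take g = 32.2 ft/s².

q = Q/b = 336.4/10.5 = 32.04 ft²/s; V₁ = q/y₁ = 22.17 ft/s. Fr₁ = V₁/√(g·y₁) = 3.250.
From the momentum equation for a rectangular channel, y₂/y₁ = ½[√(1 + 8Fr₁²) − 1] = ½[√85.521 − 1] = 4.124.
y₂ = 4.124 × 1.445 = 5.959 ft.

y₂ = 5.959 ft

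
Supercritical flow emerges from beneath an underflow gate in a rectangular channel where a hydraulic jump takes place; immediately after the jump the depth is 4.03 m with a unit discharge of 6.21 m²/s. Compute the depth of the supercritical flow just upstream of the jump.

y₁ = 0.437 m

V₂ = q/y₂ = 6.21/4.03 = 1.54 m/s; Fr₂ = V₂/√(g·y₂) = 0.245.
Since the conjugate-depth ratio holds either way, y₁/y₂ = ½[√(1 + 8Fr₂²) − 1] = ½[√1.480 − 1] = 0.108.
y₁ = 0.108 × 4.03 = 0.437 m.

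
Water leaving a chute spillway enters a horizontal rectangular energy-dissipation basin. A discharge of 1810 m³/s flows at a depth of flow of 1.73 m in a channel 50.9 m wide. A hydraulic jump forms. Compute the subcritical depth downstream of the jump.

q = Q/b = 1810/50.9 = 35.6 m²/s; V₁ = q/y₁ = 20.6 m/s. Fr₁ = V₁/√(g·y₁) = 4.99.
Sequent-depth ratio: y₂/y₁ = ½[√(1 + 8Fr₁²) − 1] = ½[√200.2 − 1] = 6.57.
y₂ = 6.57 × 1.73 = 11.4 m.

y₂ = 11.4 m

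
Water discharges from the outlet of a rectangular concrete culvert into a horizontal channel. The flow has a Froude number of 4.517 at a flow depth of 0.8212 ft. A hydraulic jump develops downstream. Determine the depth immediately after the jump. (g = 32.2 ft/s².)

y₂ = 4.851 ft

Fr₁ = 4.517 (given).
From the momentum equation for a rectangular channel, y₂/y₁ = ½[√(1 + 8Fr₁²) − 1] = ½[√164.23 − 1] = 5.908.
y₂ = 5.908 × 0.8212 = 4.851 ft.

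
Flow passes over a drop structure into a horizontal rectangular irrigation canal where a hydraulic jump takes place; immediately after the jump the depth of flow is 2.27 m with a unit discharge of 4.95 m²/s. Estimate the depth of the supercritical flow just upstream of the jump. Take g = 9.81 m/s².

V₂ = q/y₂ = 4.95/2.27 = 2.18 m/s; Fr₂ = V₂/√(g·y₂) = 0.462.
Since the conjugate-depth ratio holds either way, y₁/y₂ = ½[√(1 + 8Fr₂²) − 1] = ½[√2.708 − 1] = 0.323.
y₁ = 0.323 × 2.27 = 0.733 m.

y₁ = 0.733 m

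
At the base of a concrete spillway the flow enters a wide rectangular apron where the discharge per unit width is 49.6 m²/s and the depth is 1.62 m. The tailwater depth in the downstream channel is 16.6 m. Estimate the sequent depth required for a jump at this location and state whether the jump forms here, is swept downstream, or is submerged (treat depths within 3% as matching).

V₁ = q/y₁ = 49.6/1.62 = 30.6 m/s. Fr₁ = V₁/√(g·y₁) = 30.6/√(9.81×1.62) = 7.68.
By Bélanger, y₂/y₁ = ½[√(1 + 8Fr₁²) − 1] = ½[√472.9 − 1] = 10.4.
y₂ = 10.4 × 1.62 = 16.8 m.
Tailwater y_tw = 16.6 m: y_tw ≈ y₂, so the jump forms here.

y₂ = 16.8 m; the jump forms here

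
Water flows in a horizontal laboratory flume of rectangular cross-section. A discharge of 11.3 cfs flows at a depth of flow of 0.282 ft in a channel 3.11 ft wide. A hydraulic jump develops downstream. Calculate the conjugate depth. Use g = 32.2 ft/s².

q = Q/b = 11.3/3.11 = 3.63 ft²/s; V₁ = q/y₁ = 12.9 ft/s. Fr₁ = V₁/√(g·y₁) = 4.28.
From the momentum equation for a rectangular channel, y₂/y₁ = ½[√(1 + 8Fr₁²) − 1] = ½[√147.3 − 1] = 5.57.
y₂ = 5.57 × 0.282 = 1.57 ft.

y₂ = 1.57 ft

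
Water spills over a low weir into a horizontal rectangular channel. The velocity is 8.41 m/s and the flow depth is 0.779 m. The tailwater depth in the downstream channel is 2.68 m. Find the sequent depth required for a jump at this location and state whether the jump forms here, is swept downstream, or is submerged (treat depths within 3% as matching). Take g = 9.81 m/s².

Fr₁ = V₁/√(g·y₁) = 8.41/√(9.81×0.779) = 3.04.
Bélanger equation: y₂/y₁ = ½[√(1 + 8Fr₁²) − 1] = ½[√75.04 − 1] = 3.83.
y₂ = 3.83 × 0.779 = 2.98 m.
Tailwater y_tw = 2.68 m: y_tw < y₂, so the jump is swept downstream.

y₂ = 2.98 m; the jump is swept downstream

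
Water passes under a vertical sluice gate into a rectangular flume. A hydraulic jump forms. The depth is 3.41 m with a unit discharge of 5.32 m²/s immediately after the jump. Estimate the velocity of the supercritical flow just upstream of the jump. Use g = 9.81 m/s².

V₁ = 12.1 m/s

V₂ = q/y₂ = 5.32/3.41 = 1.56 m/s; Fr₂ = V₂/√(g·y₂) = 0.270.
The Bélanger relation is symmetric: y₁/y₂ = ½[√(1 + 8Fr₂²) − 1] = ½[√1.582 − 1] = 0.129.
y₁ = 0.129 × 3.41 = 0.440 m.
V₁ = q/y₁ = 5.32/0.440 = 12.1 m/s.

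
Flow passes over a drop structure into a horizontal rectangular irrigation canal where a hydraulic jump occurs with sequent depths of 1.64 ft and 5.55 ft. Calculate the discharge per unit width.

For a rectangular channel the momentum equation gives q² = ½·g·y₁·y₂·(y₁ + y₂) = ½×32.2×1.64×5.55×7.19 = 1054.
q = √1054 = 32.5 ft²/s.

q = 32.5 ft²/s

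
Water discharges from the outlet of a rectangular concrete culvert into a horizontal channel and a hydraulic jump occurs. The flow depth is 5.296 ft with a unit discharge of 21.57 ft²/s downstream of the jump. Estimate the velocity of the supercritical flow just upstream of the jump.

V₁ = 24.43 ft/s

V₂ = q/y₂ = 21.57/5.296 = 4.073 ft/s; Fr₂ = V₂/√(g·y₂) = 0.3119.
Applying the sequent-depth relation in reverse, y₁/y₂ = ½[√(1 + 8Fr₂²) − 1] = ½[√1.7782 − 1] = 0.1667.
y₁ = 0.1667 × 5.296 = 0.8831 ft.
V₁ = q/y₁ = 21.57/0.8831 = 24.43 ft/s.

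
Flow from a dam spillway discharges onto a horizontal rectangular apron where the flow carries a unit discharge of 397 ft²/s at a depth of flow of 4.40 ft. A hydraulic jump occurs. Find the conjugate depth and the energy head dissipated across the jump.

V₁ = q/y₁ = 397/4.40 = 90.2 ft/s. Fr₁ = V₁/√(g·y₁) = 90.2/√(32.2×4.40) = 7.58.
Conjugate-depth relation: y₂/y₁ = ½[√(1 + 8Fr₁²) − 1] = ½[√460.7 − 1] = 10.2.
y₂ = 10.2 × 4.40 = 45.0 ft.
Head loss: ΔE = (y₂ − y₁)³/(4y₁y₂) = (45.0 − 4.40)³/(4×4.40×45.0) = 67021/792 = 84.6 ft.

y₂ = 45.0 ft; ΔE = 84.6 ft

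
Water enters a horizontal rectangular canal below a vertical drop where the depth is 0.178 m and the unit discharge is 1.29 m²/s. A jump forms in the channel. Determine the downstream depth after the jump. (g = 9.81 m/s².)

y₂ = 1.29 m

V₁ = q/y₁ = 1.29/0.178 = 7.25 m/s. Fr₁ = V₁/√(g·y₁) = 7.25/√(9.81×0.178) = 5.48.
Sequent-depth ratio: y₂/y₁ = ½[√(1 + 8Fr₁²) − 1] = ½[√241.6 − 1] = 7.27.
y₂ = 7.27 × 0.178 = 1.29 m.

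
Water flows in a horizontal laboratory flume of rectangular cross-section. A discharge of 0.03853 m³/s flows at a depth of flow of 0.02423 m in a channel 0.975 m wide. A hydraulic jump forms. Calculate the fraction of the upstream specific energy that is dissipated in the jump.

q = Q/b = 0.03853/0.975 = 0.03952 m²/s; V₁ = q/y₁ = 1.631 m/s. Fr₁ = V₁/√(g·y₁) = 3.345.
By Bélanger, y₂/y₁ = ½[√(1 + 8Fr₁²) − 1] = ½[√90.526 − 1] = 4.257.
y₂ = 4.257 × 0.02423 = 0.1032 m.
E₁ = y₁ + V₁²/2g = 0.1598 m. ΔE = (y₂ − y₁)³/(4y₁y₂) = 0.04917 m. ΔE/E₁ = 0.04917/0.1598 = 0.308.

ΔE/E₁ = 0.308 (30.8%)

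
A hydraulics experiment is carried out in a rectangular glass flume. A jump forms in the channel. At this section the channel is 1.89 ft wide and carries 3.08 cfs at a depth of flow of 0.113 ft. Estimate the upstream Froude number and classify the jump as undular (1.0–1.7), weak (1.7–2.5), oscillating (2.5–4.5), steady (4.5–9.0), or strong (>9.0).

Fr₁ = 7.56; steady jump

q = Q/b = 3.08/1.89 = 1.63 ft²/s; V₁ = q/y₁ = 14.4 ft/s. Fr₁ = V₁/√(g·y₁) = 7.56.
Fr₁ = 7.56 lies in the steady range.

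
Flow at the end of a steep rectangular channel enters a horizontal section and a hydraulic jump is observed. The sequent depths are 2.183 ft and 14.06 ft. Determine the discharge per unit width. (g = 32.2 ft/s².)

q = 89.59 ft²/s

For a rectangular channel the momentum equation gives q² = ½·g·y₁·y₂·(y₁ + y₂) = ½×32.2×2.183×14.06×16.24 = 8027.
q = √8027 = 89.59 ft²/s.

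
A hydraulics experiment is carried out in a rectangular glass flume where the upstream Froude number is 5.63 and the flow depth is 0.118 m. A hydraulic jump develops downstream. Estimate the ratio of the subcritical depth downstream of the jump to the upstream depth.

y₂/y₁ = 7.48

Fr₁ = 5.63 (given).
Bélanger equation: y₂/y₁ = ½[√(1 + 8Fr₁²) − 1] = ½[√254.6 − 1] = 7.48.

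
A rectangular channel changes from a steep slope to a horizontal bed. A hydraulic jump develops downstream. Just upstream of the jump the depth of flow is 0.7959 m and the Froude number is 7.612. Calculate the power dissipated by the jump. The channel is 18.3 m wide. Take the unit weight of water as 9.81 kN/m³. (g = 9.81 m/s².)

P = 46974 kW

Fr₁ = 7.612 (given).
Sequent-depth ratio: y₂/y₁ = ½[√(1 + 8Fr₁²) − 1] = ½[√464.54 − 1] = 10.28.
y₂ = 10.28 × 0.7959 = 8.179 m.
V₁ = Fr₁·√(g·y₁) = 7.612×√(9.81×0.7959) = 21.27 m/s; q = V₁·y₁ = 16.93 m²/s. V₂ = q/y₂ = 16.93/8.179 = 2.070 m/s. E₁ = y₁ + V₁²/2g = 23.85 m; E₂ = y₂ + V₂²/2g = 8.397 m. ΔE = E₁ − E₂ = 15.46 m.
Q = q·b = 16.93 × 18.3 = 309.8 m³/s. P = γ·Q·ΔE = 9.81 × 309.8 × 15.46 = 46974 kW.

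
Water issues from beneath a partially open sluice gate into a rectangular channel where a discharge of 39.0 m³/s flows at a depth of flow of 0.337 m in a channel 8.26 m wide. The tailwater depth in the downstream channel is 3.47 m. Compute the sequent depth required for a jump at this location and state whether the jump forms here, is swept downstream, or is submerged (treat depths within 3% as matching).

y₂ = 3.51 m; the jump forms here

q = Q/b = 39.0/8.26 = 4.72 m²/s; V₁ = q/y₁ = 14.0 m/s. Fr₁ = V₁/√(g·y₁) = 7.71.
By Bélanger, y₂/y₁ = ½[√(1 + 8Fr₁²) − 1] = ½[√476.0 − 1] = 10.4.
y₂ = 10.4 × 0.337 = 3.51 m.
Tailwater y_tw = 3.47 m: y_tw ≈ y₂, so the jump forms here.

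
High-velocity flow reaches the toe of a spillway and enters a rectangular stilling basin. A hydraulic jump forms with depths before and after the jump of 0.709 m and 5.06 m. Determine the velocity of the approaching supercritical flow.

For a rectangular channel the momentum equation gives q² = ½·g·y₁·y₂·(y₁ + y₂) = ½×9.81×0.709×5.06×5.77 = 102.
q = √102 = 10.1 m²/s.
V₁ = q/y₁ = 10.1/0.709 = 14.2 m/s.

V₁ = 14.2 m/s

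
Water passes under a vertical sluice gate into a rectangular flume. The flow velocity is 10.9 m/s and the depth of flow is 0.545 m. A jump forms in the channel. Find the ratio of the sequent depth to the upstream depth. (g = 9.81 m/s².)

y₂/y₁ = 6.19

Fr₁ = V₁/√(g·y₁) = 10.9/√(9.81×0.545) = 4.71.
From the momentum equation for a rectangular channel, y₂/y₁ = ½[√(1 + 8Fr₁²) − 1] = ½[√178.8 − 1] = 6.19.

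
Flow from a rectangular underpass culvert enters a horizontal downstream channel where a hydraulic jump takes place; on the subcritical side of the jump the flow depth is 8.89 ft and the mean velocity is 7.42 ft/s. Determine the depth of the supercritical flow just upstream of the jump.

y₁ = 2.64 ft

Fr₂ = V₂/√(g·y₂) = 7.42/√(32.2×8.89) = 0.439.
The Bélanger relation is symmetric: y₁/y₂ = ½[√(1 + 8Fr₂²) − 1] = ½[√2.539 − 1] = 0.297.
y₁ = 0.297 × 8.89 = 2.64 ft.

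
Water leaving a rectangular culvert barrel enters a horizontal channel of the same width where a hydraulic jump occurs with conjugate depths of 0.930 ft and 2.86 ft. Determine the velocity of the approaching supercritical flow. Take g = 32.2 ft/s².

For a rectangular channel the momentum equation gives q² = ½·g·y₁·y₂·(y₁ + y₂) = ½×32.2×0.930×2.86×3.79 = 162.
q = √162 = 12.7 ft²/s.
V₁ = q/y₁ = 12.7/0.930 = 13.7 ft/s.

V₁ = 13.7 ft/s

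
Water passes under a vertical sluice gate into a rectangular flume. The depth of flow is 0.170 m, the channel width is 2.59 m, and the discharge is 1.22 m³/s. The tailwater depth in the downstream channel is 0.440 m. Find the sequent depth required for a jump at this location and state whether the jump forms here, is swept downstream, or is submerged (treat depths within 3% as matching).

y₂ = 0.438 m; the jump forms here

q = Q/b = 1.22/2.59 = 0.471 m²/s; V₁ = q/y₁ = 2.77 m/s. Fr₁ = V₁/√(g·y₁) = 2.15.
From the momentum equation for a rectangular channel, y₂/y₁ = ½[√(1 + 8Fr₁²) − 1] = ½[√37.83 − 1] = 2.58.
y₂ = 2.58 × 0.170 = 0.438 m.
Tailwater y_tw = 0.440 m: y_tw ≈ y₂, so the jump forms here.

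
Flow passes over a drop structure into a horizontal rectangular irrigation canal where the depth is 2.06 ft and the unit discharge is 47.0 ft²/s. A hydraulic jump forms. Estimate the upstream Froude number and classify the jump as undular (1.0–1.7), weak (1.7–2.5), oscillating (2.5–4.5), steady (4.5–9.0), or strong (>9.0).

V₁ = q/y₁ = 47.0/2.06 = 22.8 ft/s. Fr₁ = V₁/√(g·y₁) = 22.8/√(32.2×2.06) = 2.80.
Fr₁ = 2.80 lies in the oscillating range.

Fr₁ = 2.80; oscillating jump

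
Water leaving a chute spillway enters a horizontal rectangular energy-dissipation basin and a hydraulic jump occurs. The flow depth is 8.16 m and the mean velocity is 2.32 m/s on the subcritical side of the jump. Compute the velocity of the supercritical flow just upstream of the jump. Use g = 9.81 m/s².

V₁ = 19.3 m/s

Fr₂ = V₂/√(g·y₂) = 2.32/√(9.81×8.16) = 0.259.
Since the conjugate-depth ratio holds either way, y₁/y₂ = ½[√(1 + 8Fr₂²) − 1] = ½[√1.538 − 1] = 0.120.
y₁ = 0.120 × 8.16 = 0.980 m.
V₁ = q/y₁ = 18.9/0.980 = 19.3 m/s.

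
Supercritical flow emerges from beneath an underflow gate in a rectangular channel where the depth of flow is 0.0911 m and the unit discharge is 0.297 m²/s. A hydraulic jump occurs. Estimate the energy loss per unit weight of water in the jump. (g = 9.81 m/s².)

V₁ = q/y₁ = 0.297/0.0911 = 3.26 m/s. Fr₁ = V₁/√(g·y₁) = 3.26/√(9.81×0.0911) = 3.45.
By Bélanger, y₂/y₁ = ½[√(1 + 8Fr₁²) − 1] = ½[√96.14 − 1] = 4.40.
y₂ = 4.40 × 0.0911 = 0.401 m.
Head loss: ΔE = (y₂ − y₁)³/(4y₁y₂) = (0.401 − 0.0911)³/(4×0.0911×0.401) = 0.0298/0.146 = 0.204 m.

ΔE = 0.204 m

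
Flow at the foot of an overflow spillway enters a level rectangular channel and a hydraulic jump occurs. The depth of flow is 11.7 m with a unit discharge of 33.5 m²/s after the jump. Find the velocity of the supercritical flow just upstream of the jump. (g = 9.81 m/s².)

V₂ = q/y₂ = 33.5/11.7 = 2.86 m/s; Fr₂ = V₂/√(g·y₂) = 0.267.
Since the conjugate-depth ratio holds either way, y₁/y₂ = ½[√(1 + 8Fr₂²) − 1] = ½[√1.571 − 1] = 0.127.
y₁ = 0.127 × 11.7 = 1.48 m.
V₁ = q/y₁ = 33.5/1.48 = 22.6 m/s.

V₁ = 22.6 m/s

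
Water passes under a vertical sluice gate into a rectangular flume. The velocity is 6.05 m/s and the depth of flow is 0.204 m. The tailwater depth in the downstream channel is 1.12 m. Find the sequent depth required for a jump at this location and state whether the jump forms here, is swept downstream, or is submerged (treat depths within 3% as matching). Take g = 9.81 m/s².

Fr₁ = V₁/√(g·y₁) = 6.05/√(9.81×0.204) = 4.28.
Conjugate-depth relation: y₂/y₁ = ½[√(1 + 8Fr₁²) − 1] = ½[√147.3 − 1] = 5.57.
y₂ = 5.57 × 0.204 = 1.14 m.
Tailwater y_tw = 1.12 m: y_tw ≈ y₂, so the jump forms here.

y₂ = 1.14 m; the jump forms here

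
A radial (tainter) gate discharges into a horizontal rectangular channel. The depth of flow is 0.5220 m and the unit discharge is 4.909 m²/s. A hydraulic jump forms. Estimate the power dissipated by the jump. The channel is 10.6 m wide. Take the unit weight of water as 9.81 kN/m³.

P = 1050 kW

V₁ = q/y₁ = 4.909/0.5220 = 9.404 m/s. Fr₁ = V₁/√(g·y₁) = 9.404/√(9.81×0.5220) = 4.156.
From the momentum equation for a rectangular channel, y₂/y₁ = ½[√(1 + 8Fr₁²) − 1] = ½[√139.16 − 1] = 5.398.
y₂ = 5.398 × 0.5220 = 2.818 m.
V₂ = q/y₂ = 4.909/2.818 = 1.742 m/s. E₁ = y₁ + V₁²/2g = 5.030 m; E₂ = y₂ + V₂²/2g = 2.973 m. ΔE = E₁ − E₂ = 2.057 m.
Q = q·b = 4.909 × 10.6 = 52.04 m³/s. P = γ·Q·ΔE = 9.81 × 52.04 × 2.057 = 1050 kW.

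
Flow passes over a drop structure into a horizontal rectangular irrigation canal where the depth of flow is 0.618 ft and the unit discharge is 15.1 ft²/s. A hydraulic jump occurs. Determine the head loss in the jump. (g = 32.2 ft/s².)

V₁ = q/y₁ = 15.1/0.618 = 24.4 ft/s. Fr₁ = V₁/√(g·y₁) = 24.4/√(32.2×0.618) = 5.48.
From the momentum equation for a rectangular channel, y₂/y₁ = ½[√(1 + 8Fr₁²) − 1] = ½[√241.0 − 1] = 7.26.
y₂ = 7.26 × 0.618 = 4.49 ft.
Head loss: ΔE = (y₂ − y₁)³/(4y₁y₂) = (4.49 − 0.618)³/(4×0.618×4.49) = 58.0/11.1 = 5.22 ft.

ΔE = 5.22 ft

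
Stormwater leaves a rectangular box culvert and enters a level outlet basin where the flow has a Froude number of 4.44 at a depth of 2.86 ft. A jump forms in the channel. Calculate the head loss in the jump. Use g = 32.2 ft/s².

Fr₁ = 4.44 (given).
Conjugate-depth relation: y₂/y₁ = ½[√(1 + 8Fr₁²) − 1] = ½[√158.7 − 1] = 5.80.
y₂ = 5.80 × 2.86 = 16.6 ft.
Head loss: ΔE = (y₂ − y₁)³/(4y₁y₂) = (16.6 − 2.86)³/(4×2.86×16.6) = 2586/190 = 13.6 ft.

ΔE = 13.6 ft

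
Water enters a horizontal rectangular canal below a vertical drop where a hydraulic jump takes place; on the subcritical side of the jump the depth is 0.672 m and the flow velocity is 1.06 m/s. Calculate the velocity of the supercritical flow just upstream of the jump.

Fr₂ = V₂/√(g·y₂) = 1.06/√(9.81×0.672) = 0.413.
The Bélanger relation is symmetric: y₁/y₂ = ½[√(1 + 8Fr₂²) − 1] = ½[√2.364 − 1] = 0.269.
y₁ = 0.269 × 0.672 = 0.181 m.
V₁ = q/y₁ = 0.712/0.181 = 3.95 m/s.

V₁ = 3.95 m/s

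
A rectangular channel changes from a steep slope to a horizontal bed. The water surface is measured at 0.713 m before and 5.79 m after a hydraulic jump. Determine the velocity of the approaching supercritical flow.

For a rectangular channel the momentum equation gives q² = ½·g·y₁·y₂·(y₁ + y₂) = ½×9.81×0.713×5.79×6.50 = 132.
q = √132 = 11.5 m²/s.
V₁ = q/y₁ = 11.5/0.713 = 16.1 m/s.

V₁ = 16.1 m/s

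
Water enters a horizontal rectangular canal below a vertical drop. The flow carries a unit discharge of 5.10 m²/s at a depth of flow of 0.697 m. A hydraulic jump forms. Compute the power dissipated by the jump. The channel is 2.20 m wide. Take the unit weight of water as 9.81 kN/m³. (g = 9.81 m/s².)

V₁ = q/y₁ = 5.10/0.697 = 7.32 m/s. Fr₁ = V₁/√(g·y₁) = 7.32/√(9.81×0.697) = 2.80.
From the momentum equation for a rectangular channel, y₂/y₁ = ½[√(1 + 8Fr₁²) − 1] = ½[√63.64 − 1] = 3.49.
y₂ = 3.49 × 0.697 = 2.43 m.
Head loss: ΔE = (y₂ − y₁)³/(4y₁y₂) = (2.43 − 0.697)³/(4×0.697×2.43) = 5.22/6.78 = 0.770 m.
Q = q·b = 5.10 × 2.20 = 11.2 m³/s. P = γ·Q·ΔE = 9.81 × 11.2 × 0.770 = 84.7 kW.

P = 84.7 kW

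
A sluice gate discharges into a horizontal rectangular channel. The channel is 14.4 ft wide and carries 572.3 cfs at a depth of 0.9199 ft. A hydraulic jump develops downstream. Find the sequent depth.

y₂ = 9.877 ft

q = Q/b = 572.3/14.4 = 39.74 ft²/s; V₁ = q/y₁ = 43.20 ft/s. Fr₁ = V₁/√(g·y₁) = 7.938.
By Bélanger, y₂/y₁ = ½[√(1 + 8Fr₁²) − 1] = ½[√505.12 − 1] = 10.74.
y₂ = 10.74 × 0.9199 = 9.877 ft.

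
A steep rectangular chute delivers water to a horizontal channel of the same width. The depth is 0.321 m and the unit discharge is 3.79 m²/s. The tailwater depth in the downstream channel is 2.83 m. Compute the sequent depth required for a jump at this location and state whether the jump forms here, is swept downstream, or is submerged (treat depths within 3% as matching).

V₁ = q/y₁ = 3.79/0.321 = 11.8 m/s. Fr₁ = V₁/√(g·y₁) = 11.8/√(9.81×0.321) = 6.65.
Sequent-depth ratio: y₂/y₁ = ½[√(1 + 8Fr₁²) − 1] = ½[√355.1 − 1] = 8.92.
y₂ = 8.92 × 0.321 = 2.86 m.
Tailwater y_tw = 2.83 m: y_tw ≈ y₂, so the jump forms here.

y₂ = 2.86 m; the jump forms here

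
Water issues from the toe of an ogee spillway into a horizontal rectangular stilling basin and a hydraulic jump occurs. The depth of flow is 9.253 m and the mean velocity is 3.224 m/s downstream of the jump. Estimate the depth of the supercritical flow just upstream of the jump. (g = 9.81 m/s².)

Fr₂ = V₂/√(g·y₂) = 3.224/√(9.81×9.253) = 0.3384.
Applying the sequent-depth relation in reverse, y₁/y₂ = ½[√(1 + 8Fr₂²) − 1] = ½[√1.9161 − 1] = 0.1921.
y₁ = 0.1921 × 9.253 = 1.778 m.

y₁ = 1.778 m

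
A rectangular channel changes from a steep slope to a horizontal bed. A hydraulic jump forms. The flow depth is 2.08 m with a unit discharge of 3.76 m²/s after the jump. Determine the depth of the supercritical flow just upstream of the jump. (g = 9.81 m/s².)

y₁ = 0.531 m

V₂ = q/y₂ = 3.76/2.08 = 1.81 m/s; Fr₂ = V₂/√(g·y₂) = 0.400.
The Bélanger relation is symmetric: y₁/y₂ = ½[√(1 + 8Fr₂²) − 1] = ½[√2.281 − 1] = 0.255.
y₁ = 0.255 × 2.08 = 0.531 m.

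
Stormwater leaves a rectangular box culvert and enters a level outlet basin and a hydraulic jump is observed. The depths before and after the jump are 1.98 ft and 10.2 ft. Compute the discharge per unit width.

For a rectangular channel the momentum equation gives q² = ½·g·y₁·y₂·(y₁ + y₂) = ½×32.2×1.98×10.2×12.2 = 3960.
q = √3960 = 62.9 ft²/s.

q = 62.9 ft²/s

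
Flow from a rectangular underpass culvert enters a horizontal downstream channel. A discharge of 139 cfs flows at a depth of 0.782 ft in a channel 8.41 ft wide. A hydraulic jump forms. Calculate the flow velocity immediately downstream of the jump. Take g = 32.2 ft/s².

q = Q/b = 139/8.41 = 16.5 ft²/s; V₁ = q/y₁ = 21.1 ft/s. Fr₁ = V₁/√(g·y₁) = 4.21.
Bélanger equation: y₂/y₁ = ½[√(1 + 8Fr₁²) − 1] = ½[√142.9 − 1] = 5.48.
y₂ = 5.48 × 0.782 = 4.28 ft.
V₂ = q/y₂ = 16.5/4.28 = 3.86 ft/s.

V₂ = 3.86 ft/s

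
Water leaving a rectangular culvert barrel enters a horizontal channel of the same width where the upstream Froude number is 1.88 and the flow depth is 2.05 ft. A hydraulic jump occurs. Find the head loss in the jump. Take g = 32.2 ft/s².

ΔE = 0.407 ft

Fr₁ = 1.88 (given).
Bélanger equation: y₂/y₁ = ½[√(1 + 8Fr₁²) − 1] = ½[√29.28 − 1] = 2.21.
y₂ = 2.21 × 2.05 = 4.52 ft.
Head loss: ΔE = (y₂ − y₁)³/(4y₁y₂) = (4.52 − 2.05)³/(4×2.05×4.52) = 15.1/37.1 = 0.407 ft.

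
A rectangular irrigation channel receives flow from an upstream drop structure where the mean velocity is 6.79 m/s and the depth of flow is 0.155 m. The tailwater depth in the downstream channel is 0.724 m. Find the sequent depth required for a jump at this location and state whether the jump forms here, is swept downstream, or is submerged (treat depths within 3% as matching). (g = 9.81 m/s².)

Fr₁ = V₁/√(g·y₁) = 6.79/√(9.81×0.155) = 5.51.
Bélanger equation: y₂/y₁ = ½[√(1 + 8Fr₁²) − 1] = ½[√243.6 − 1] = 7.30.
y₂ = 7.30 × 0.155 = 1.13 m.
Tailwater y_tw = 0.724 m: y_tw < y₂, so the jump is swept downstream.

y₂ = 1.13 m; the jump is swept downstream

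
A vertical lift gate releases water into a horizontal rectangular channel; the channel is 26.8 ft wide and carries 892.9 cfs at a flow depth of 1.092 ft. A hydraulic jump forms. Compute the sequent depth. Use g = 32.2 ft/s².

y₂ = 7.419 ft

q = Q/b = 892.9/26.8 = 33.32 ft²/s; V₁ = q/y₁ = 30.51 ft/s. Fr₁ = V₁/√(g·y₁) = 5.145.
Bélanger equation: y₂/y₁ = ½[√(1 + 8Fr₁²) − 1] = ½[√212.79 − 1] = 6.794.
y₂ = 6.794 × 1.092 = 7.419 ft.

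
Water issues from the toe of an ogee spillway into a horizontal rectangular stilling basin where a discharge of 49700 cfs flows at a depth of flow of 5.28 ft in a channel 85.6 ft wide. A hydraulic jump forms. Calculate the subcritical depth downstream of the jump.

y₂ = 60.4 ft

q = Q/b = 49700/85.6 = 581 ft²/s; V₁ = q/y₁ = 110 ft/s. Fr₁ = V₁/√(g·y₁) = 8.43.
Sequent-depth ratio: y₂/y₁ = ½[√(1 + 8Fr₁²) − 1] = ½[√570.0 − 1] = 11.4.
y₂ = 11.4 × 5.28 = 60.4 ft.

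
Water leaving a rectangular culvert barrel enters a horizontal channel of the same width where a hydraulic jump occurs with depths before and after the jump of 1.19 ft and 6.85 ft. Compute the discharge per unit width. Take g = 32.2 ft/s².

q = 32.5 ft²/s

For a rectangular channel the momentum equation gives q² = ½·g·y₁·y₂·(y₁ + y₂) = ½×32.2×1.19×6.85×8.04 = 1055.
q = √1055 = 32.5 ft²/s.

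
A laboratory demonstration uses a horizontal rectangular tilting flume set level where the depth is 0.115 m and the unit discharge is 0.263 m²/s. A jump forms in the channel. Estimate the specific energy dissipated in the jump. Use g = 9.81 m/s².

ΔE = 0.0443 m

V₁ = q/y₁ = 0.263/0.115 = 2.29 m/s. Fr₁ = V₁/√(g·y₁) = 2.29/√(9.81×0.115) = 2.15.
By Bélanger, y₂/y₁ = ½[√(1 + 8Fr₁²) − 1] = ½[√38.09 − 1] = 2.59.
y₂ = 2.59 × 0.115 = 0.297 m.
Head loss: ΔE = (y₂ − y₁)³/(4y₁y₂) = (0.297 − 0.115)³/(4×0.115×0.297) = 0.00607/0.137 = 0.0443 m.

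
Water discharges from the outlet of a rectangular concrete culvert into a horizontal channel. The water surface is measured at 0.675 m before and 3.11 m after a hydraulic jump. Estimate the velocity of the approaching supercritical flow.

For a rectangular channel the momentum equation gives q² = ½·g·y₁·y₂·(y₁ + y₂) = ½×9.81×0.675×3.11×3.79 = 39.0.
q = √39.0 = 6.24 m²/s.
V₁ = q/y₁ = 6.24/0.675 = 9.25 m/s.

V₁ = 9.25 m/s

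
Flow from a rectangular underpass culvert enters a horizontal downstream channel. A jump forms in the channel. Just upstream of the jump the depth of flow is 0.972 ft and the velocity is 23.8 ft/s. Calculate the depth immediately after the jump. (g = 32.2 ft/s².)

y₂ = 5.38 ft

Fr₁ = V₁/√(g·y₁) = 23.8/√(32.2×0.972) = 4.25.
Conjugate-depth relation: y₂/y₁ = ½[√(1 + 8Fr₁²) − 1] = ½[√145.8 − 1] = 5.54.
y₂ = 5.54 × 0.972 = 5.38 ft.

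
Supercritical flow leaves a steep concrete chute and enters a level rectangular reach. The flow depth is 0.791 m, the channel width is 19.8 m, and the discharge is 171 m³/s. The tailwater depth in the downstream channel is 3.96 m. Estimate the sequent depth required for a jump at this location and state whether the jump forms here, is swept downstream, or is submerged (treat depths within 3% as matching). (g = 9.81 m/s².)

y₂ = 4.01 m; the jump forms here

q = Q/b = 171/19.8 = 8.64 m²/s; V₁ = q/y₁ = 10.9 m/s. Fr₁ = V₁/√(g·y₁) = 3.92.
Conjugate-depth relation: y₂/y₁ = ½[√(1 + 8Fr₁²) − 1] = ½[√123.9 − 1] = 5.07.
y₂ = 5.07 × 0.791 = 4.01 m.
Tailwater y_tw = 3.96 m: y_tw ≈ y₂, so the jump forms here.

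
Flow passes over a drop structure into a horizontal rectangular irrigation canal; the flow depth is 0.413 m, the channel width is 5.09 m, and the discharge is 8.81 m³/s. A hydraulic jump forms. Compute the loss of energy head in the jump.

ΔE = 0.136 m

q = Q/b = 8.81/5.09 = 1.73 m²/s; V₁ = q/y₁ = 4.19 m/s. Fr₁ = V₁/√(g·y₁) = 2.08.
From the momentum equation for a rectangular channel, y₂/y₁ = ½[√(1 + 8Fr₁²) − 1] = ½[√35.68 − 1] = 2.49.
y₂ = 2.49 × 0.413 = 1.03 m.
V₂ = q/y₂ = 1.73/1.03 = 1.69 m/s. E₁ = y₁ + V₁²/2g = 1.31 m; E₂ = y₂ + V₂²/2g = 1.17 m. ΔE = E₁ − E₂ = 0.136 m.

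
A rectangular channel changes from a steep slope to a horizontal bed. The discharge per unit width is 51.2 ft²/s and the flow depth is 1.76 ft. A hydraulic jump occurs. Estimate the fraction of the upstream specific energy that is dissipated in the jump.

ΔE/E₁ = 0.375 (37.5%)

V₁ = q/y₁ = 51.2/1.76 = 29.1 ft/s. Fr₁ = V₁/√(g·y₁) = 29.1/√(32.2×1.76) = 3.86.
Bélanger equation: y₂/y₁ = ½[√(1 + 8Fr₁²) − 1] = ½[√120.5 − 1] = 4.99.
y₂ = 4.99 × 1.76 = 8.78 ft.
E₁ = y₁ + V₁²/2g = 14.9 ft. ΔE = (y₂ − y₁)³/(4y₁y₂) = 5.59 ft. ΔE/E₁ = 5.59/14.9 = 0.375.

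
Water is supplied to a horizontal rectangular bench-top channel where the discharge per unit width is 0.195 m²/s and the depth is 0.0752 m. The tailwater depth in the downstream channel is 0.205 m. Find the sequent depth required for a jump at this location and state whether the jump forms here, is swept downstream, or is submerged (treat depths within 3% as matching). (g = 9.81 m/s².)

y₂ = 0.286 m; the jump is swept downstream

V₁ = q/y₁ = 0.195/0.0752 = 2.59 m/s. Fr₁ = V₁/√(g·y₁) = 2.59/√(9.81×0.0752) = 3.02.
Bélanger equation: y₂/y₁ = ½[√(1 + 8Fr₁²) − 1] = ½[√73.92 − 1] = 3.80.
y₂ = 3.80 × 0.0752 = 0.286 m.
Tailwater y_tw = 0.205 m: y_tw < y₂, so the jump is swept downstream.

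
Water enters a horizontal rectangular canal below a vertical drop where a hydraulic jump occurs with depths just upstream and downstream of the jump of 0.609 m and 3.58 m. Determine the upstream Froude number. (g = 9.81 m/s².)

Fr₁ = 4.50

For a rectangular channel the momentum equation gives q² = ½·g·y₁·y₂·(y₁ + y₂) = ½×9.81×0.609×3.58×4.19 = 44.8.
q = √44.8 = 6.69 m²/s.
V₁ = q/y₁ = 11.0 m/s; Fr₁ = V₁/√(g·y₁) = 4.50.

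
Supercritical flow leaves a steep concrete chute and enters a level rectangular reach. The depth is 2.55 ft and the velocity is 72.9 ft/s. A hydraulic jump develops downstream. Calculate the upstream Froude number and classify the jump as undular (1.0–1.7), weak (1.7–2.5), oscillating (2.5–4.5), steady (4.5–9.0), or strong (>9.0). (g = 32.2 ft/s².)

Fr₁ = V₁/√(g·y₁) = 72.9/√(32.2×2.55) = 8.05.
Fr₁ = 8.05 lies in the steady range.

Fr₁ = 8.05; steady jump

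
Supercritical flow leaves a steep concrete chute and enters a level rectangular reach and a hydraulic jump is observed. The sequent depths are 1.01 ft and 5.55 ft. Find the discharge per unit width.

For a rectangular channel the momentum equation gives q² = ½·g·y₁·y₂·(y₁ + y₂) = ½×32.2×1.01×5.55×6.56 = 592.
q = √592 = 24.3 ft²/s.

q = 24.3 ft²/s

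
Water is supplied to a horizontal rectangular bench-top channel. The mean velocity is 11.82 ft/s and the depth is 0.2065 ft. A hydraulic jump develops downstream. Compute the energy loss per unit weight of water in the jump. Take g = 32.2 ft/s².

Fr₁ = V₁/√(g·y₁) = 11.82/√(32.2×0.2065) = 4.584.
Bélanger equation: y₂/y₁ = ½[√(1 + 8Fr₁²) − 1] = ½[√169.09 − 1] = 6.002.
y₂ = 6.002 × 0.2065 = 1.239 ft.
Head loss: ΔE = (y₂ − y₁)³/(4y₁y₂) = (1.239 − 0.2065)³/(4×0.2065×1.239) = 1.102/1.024 = 1.076 ft.

ΔE = 1.076 ft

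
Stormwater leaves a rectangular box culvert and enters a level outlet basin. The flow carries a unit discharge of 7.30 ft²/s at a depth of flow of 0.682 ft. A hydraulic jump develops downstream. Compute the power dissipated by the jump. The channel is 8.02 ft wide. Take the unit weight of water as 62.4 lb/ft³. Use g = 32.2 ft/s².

V₁ = q/y₁ = 7.30/0.682 = 10.7 ft/s. Fr₁ = V₁/√(g·y₁) = 10.7/√(32.2×0.682) = 2.28.
Bélanger equation: y₂/y₁ = ½[√(1 + 8Fr₁²) − 1] = ½[√42.74 − 1] = 2.77.
y₂ = 2.77 × 0.682 = 1.89 ft.
V₂ = q/y₂ = 7.30/1.89 = 3.87 ft/s. E₁ = y₁ + V₁²/2g = 2.46 ft; E₂ = y₂ + V₂²/2g = 2.12 ft. ΔE = E₁ − E₂ = 0.341 ft.
Q = q·b = 7.30 × 8.02 = 58.5 cfs. P = γ·Q·ΔE/550 = 62.4 × 58.5 × 0.341 / 550 = 2.26 hp.

P = 2.26 hp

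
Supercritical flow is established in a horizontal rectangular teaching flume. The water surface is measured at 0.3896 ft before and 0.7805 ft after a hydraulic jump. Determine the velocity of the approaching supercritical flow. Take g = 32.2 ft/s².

V₁ = 6.143 ft/s

For a rectangular channel the momentum equation gives q² = ½·g·y₁·y₂·(y₁ + y₂) = ½×32.2×0.3896×0.7805×1.170 = 5.728.
q = √5.728 = 2.393 ft²/s.
V₁ = q/y₁ = 2.393/0.3896 = 6.143 ft/s.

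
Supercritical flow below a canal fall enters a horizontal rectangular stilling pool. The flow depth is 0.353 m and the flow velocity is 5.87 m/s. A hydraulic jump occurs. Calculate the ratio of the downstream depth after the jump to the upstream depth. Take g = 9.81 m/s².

Fr₁ = V₁/√(g·y₁) = 5.87/√(9.81×0.353) = 3.15.
From the momentum equation for a rectangular channel, y₂/y₁ = ½[√(1 + 8Fr₁²) − 1] = ½[√80.60 − 1] = 3.99.

y₂/y₁ = 3.99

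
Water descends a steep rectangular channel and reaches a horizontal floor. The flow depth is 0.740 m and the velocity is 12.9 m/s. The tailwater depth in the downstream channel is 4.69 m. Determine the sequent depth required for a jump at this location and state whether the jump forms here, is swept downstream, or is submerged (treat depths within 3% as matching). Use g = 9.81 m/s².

Fr₁ = V₁/√(g·y₁) = 12.9/√(9.81×0.740) = 4.79.
By Bélanger, y₂/y₁ = ½[√(1 + 8Fr₁²) − 1] = ½[√184.4 − 1] = 6.29.
y₂ = 6.29 × 0.740 = 4.65 m.
Tailwater y_tw = 4.69 m: y_tw ≈ y₂, so the jump forms here.

y₂ = 4.65 m; the jump forms here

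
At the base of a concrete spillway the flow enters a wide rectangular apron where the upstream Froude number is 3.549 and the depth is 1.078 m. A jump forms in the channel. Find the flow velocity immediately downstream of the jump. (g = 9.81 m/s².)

Fr₁ = 3.549 (given).
Conjugate-depth relation: y₂/y₁ = ½[√(1 + 8Fr₁²) − 1] = ½[√101.76 − 1] = 4.544.
y₂ = 4.544 × 1.078 = 4.898 m.
V₁ = Fr₁·√(g·y₁) = 3.549×√(9.81×1.078) = 11.54 m/s; q = V₁·y₁ = 12.44 m²/s.
V₂ = q/y₂ = 12.44/4.898 = 2.540 m/s.

V₂ = 2.540 m/s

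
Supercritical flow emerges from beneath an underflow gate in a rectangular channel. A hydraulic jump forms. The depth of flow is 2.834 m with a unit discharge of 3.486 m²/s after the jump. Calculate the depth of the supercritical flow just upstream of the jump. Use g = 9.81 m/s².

V₂ = q/y₂ = 3.486/2.834 = 1.230 m/s; Fr₂ = V₂/√(g·y₂) = 0.2333.
Applying the sequent-depth relation in reverse, y₁/y₂ = ½[√(1 + 8Fr₂²) − 1] = ½[√1.4354 − 1] = 0.09904.
y₁ = 0.09904 × 2.834 = 0.2807 m.

y₁ = 0.2807 m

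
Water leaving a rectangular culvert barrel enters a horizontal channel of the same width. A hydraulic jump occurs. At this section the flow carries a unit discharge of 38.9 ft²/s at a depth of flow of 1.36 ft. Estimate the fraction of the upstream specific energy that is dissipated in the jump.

V₁ = q/y₁ = 38.9/1.36 = 28.6 ft/s. Fr₁ = V₁/√(g·y₁) = 28.6/√(32.2×1.36) = 4.32.
By Bélanger, y₂/y₁ = ½[√(1 + 8Fr₁²) − 1] = ½[√150.5 − 1] = 5.63.
y₂ = 5.63 × 1.36 = 7.66 ft.
E₁ = y₁ + V₁²/2g = 14.1 ft. ΔE = (y₂ − y₁)³/(4y₁y₂) = 6.00 ft. ΔE/E₁ = 6.00/14.1 = 0.427.

ΔE/E₁ = 0.427 (42.7%)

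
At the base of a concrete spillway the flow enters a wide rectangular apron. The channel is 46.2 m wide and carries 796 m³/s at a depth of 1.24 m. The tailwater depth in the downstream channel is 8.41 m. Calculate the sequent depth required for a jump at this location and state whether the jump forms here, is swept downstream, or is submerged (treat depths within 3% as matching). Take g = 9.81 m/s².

q = Q/b = 796/46.2 = 17.2 m²/s; V₁ = q/y₁ = 13.9 m/s. Fr₁ = V₁/√(g·y₁) = 3.98.
From the momentum equation for a rectangular channel, y₂/y₁ = ½[√(1 + 8Fr₁²) − 1] = ½[√128.0 − 1] = 5.16.
y₂ = 5.16 × 1.24 = 6.39 m.
Tailwater y_tw = 8.41 m: y_tw > y₂, so the jump is submerged.

y₂ = 6.39 m; the jump is submerged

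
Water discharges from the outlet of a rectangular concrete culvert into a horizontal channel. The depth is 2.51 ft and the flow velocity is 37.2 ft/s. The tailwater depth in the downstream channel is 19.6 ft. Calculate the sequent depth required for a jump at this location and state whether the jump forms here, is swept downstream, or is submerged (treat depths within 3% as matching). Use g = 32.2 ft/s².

Fr₁ = V₁/√(g·y₁) = 37.2/√(32.2×2.51) = 4.14.
From the momentum equation for a rectangular channel, y₂/y₁ = ½[√(1 + 8Fr₁²) − 1] = ½[√138.0 − 1] = 5.37.
y₂ = 5.37 × 2.51 = 13.5 ft.
Tailwater y_tw = 19.6 ft: y_tw > y₂, so the jump is submerged.

y₂ = 13.5 ft; the jump is submerged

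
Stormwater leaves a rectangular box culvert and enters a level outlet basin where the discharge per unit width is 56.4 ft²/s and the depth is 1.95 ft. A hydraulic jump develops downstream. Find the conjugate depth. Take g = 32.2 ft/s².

V₁ = q/y₁ = 56.4/1.95 = 28.9 ft/s. Fr₁ = V₁/√(g·y₁) = 28.9/√(32.2×1.95) = 3.65.
Sequent-depth ratio: y₂/y₁ = ½[√(1 + 8Fr₁²) − 1] = ½[√107.6 − 1] = 4.69.
y₂ = 4.69 × 1.95 = 9.14 ft.

y₂ = 9.14 ft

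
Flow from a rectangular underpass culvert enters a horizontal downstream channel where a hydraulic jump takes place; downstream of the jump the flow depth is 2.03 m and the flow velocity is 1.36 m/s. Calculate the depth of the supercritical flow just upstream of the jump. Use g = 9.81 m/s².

Fr₂ = V₂/√(g·y₂) = 1.36/√(9.81×2.03) = 0.305.
The Bélanger relation is symmetric: y₁/y₂ = ½[√(1 + 8Fr₂²) − 1] = ½[√1.743 − 1] = 0.160.
y₁ = 0.160 × 2.03 = 0.325 m.

y₁ = 0.325 m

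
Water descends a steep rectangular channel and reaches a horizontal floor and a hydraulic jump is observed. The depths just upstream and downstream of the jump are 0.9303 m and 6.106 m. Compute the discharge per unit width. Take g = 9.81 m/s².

For a rectangular channel the momentum equation gives q² = ½·g·y₁·y₂·(y₁ + y₂) = ½×9.81×0.9303×6.106×7.036 = 196.0.
q = √196.0 = 14.00 m²/s.

q = 14.00 m²/s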